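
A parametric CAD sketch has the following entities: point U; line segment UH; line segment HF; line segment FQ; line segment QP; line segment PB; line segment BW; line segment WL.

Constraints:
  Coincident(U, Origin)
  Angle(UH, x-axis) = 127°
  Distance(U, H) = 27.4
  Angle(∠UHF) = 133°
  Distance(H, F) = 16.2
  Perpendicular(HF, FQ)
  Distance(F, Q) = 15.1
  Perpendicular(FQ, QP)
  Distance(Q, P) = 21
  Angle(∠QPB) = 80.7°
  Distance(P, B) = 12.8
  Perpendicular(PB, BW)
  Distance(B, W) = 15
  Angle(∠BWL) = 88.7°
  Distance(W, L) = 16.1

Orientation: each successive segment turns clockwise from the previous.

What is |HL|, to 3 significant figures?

22.6

U is at the origin; UH runs at 127.0° with length 27.4, so H = (-16.5, 21.9). ∠UHF = 133.0° gives HF at 80.0° from the x-axis; with |HF| = 16.2, F = (-13.7, 37.8). The perpendicularity gives FQ at right angles to HF, so FQ runs at -10.0°; with |FQ| = 15.1, Q = (1.19, 35.2). FQ ⟂ QP, so QP runs at -100°; with |QP| = 21.0, P = (-2.45, 14.5). ∠QPB = 80.7° gives PB at 161° from the x-axis; with |PB| = 12.8, B = (-14.5, 18.8). PB ⟂ BW, so BW runs at 70.7°; with |BW| = 15.0, W = (-9.58, 32.9). ∠BWL = 88.7° gives WL at -20.6° from the x-axis; with |WL| = 16.1, L = (5.49, 27.3). Then |HL| = |L − H| = 22.6.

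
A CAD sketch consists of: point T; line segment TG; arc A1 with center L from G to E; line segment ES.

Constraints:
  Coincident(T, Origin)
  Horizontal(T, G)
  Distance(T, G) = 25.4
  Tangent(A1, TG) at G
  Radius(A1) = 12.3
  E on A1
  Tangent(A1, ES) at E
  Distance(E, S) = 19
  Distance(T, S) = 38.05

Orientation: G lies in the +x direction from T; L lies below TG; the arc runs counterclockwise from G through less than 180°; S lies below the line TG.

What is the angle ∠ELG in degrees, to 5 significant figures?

103.33°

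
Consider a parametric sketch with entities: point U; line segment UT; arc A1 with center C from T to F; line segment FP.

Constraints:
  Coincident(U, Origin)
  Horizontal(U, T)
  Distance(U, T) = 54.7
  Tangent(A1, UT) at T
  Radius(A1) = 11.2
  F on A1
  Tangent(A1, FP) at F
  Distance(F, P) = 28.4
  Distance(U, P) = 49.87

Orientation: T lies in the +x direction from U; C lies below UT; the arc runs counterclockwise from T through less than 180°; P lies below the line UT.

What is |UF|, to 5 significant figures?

44.705

Checks: |CF| = 11.20 ✓; ∠(CF, FP) = 90.00° ✓; |FP| = 28.40 ✓; |UP| = 49.87 ✓.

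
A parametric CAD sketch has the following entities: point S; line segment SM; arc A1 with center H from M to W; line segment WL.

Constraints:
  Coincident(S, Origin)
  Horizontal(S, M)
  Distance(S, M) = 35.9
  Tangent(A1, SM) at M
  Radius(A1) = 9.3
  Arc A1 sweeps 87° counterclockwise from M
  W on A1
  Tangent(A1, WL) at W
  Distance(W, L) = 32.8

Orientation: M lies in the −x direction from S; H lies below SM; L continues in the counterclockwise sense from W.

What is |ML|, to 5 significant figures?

43.000

S is at the origin; SM is horizontal with |SM| = 35.9 and M on the −x side, so M = (-35.900, 0.0000). The tangent condition forces HM to be normal to SM, so H = M + (0, -9.3) = (-35.900, -9.3000). On A1, M sits at bearing 90° from H; an 87° counterclockwise sweep puts W at bearing 177°, so W = H + 9.3·(cos 177°, sin 177°) = (-45.187, -8.8133). A1 meets WL tangentially, so HW is at right angles to WL, so WL runs along (−sin 177°, cos 177°); with |WL| = 32.8, L = (-46.904, -41.568). Then |ML| = |L − M| = 43.000.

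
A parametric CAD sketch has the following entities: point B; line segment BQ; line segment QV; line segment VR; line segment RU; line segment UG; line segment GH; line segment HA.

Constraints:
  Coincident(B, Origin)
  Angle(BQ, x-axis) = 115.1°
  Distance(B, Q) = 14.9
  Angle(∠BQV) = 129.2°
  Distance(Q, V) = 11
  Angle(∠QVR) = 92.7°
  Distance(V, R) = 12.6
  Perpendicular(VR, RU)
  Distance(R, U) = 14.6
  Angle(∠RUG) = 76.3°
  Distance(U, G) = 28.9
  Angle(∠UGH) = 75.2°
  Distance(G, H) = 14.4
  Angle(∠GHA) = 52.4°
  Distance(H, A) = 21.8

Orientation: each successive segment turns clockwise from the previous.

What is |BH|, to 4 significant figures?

32.18

B is at the origin; BQ runs at 115.1° with length 14.9, so Q = (-6.321, 13.49). ∠BQV = 129.2° gives QV at 64.30° from the x-axis; with |QV| = 11.0, V = (-1.550, 23.40). ∠QVR = 92.7° gives VR at -23.00° from the x-axis; with |VR| = 12.6, R = (10.05, 18.48). The perpendicularity gives RU at right angles to VR, so RU runs at -113.0°; with |RU| = 14.6, U = (4.343, 5.042). ∠RUG = 76.3° gives UG at 143.3° from the x-axis; with |UG| = 28.9, G = (-18.83, 22.31). ∠UGH = 75.2° gives GH at 38.50° from the x-axis; with |GH| = 14.4, H = (-7.558, 31.28). Then |BH| = |H − B| = 32.18.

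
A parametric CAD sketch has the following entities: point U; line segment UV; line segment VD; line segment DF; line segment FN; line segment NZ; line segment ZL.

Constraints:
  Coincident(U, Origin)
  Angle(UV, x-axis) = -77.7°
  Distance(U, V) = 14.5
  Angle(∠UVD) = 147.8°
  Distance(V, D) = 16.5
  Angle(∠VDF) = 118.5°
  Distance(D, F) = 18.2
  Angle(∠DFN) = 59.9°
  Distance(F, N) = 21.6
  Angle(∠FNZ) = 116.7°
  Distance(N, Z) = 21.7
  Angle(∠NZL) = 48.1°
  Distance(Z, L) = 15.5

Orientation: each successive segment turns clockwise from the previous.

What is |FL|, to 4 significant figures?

22.44

U is at the origin; UV runs at -77.7° with length 14.5, so V = (3.089, -14.17). ∠UVD = 147.8° gives VD at -109.9° from the x-axis; with |VD| = 16.5, D = (-2.527, -29.68). ∠VDF = 118.5° gives DF at -171.4° from the x-axis; with |DF| = 18.2, F = (-20.52, -32.40). ∠DFN = 59.9° gives FN at 68.50° from the x-axis; with |FN| = 21.6, N = (-12.61, -12.31). ∠FNZ = 116.7° gives NZ at 5.200° from the x-axis; with |NZ| = 21.7, Z = (9.004, -10.34). ∠NZL = 48.1° gives ZL at -126.7° from the x-axis; with |ZL| = 15.5, L = (-0.2588, -22.77). Then |FL| = |L − F| = 22.44.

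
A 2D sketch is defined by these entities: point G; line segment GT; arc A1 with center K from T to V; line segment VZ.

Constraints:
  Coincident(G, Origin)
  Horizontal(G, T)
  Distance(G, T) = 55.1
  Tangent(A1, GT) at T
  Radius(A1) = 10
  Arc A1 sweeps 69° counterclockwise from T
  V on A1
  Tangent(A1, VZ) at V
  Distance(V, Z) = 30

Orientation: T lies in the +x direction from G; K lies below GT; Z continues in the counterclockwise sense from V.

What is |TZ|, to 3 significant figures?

39.9

G is at the origin; G and T share the same y with |GT| = 55.1 and T on the +x side, so T = (55.1, 0.00). The tangent condition forces KT to be normal to GT, so K = T + (0, -10) = (55.1, -10.0). On A1, T sits at bearing 90° from K; a 69° counterclockwise sweep puts V at bearing 159°, so V = K + 10.0·(cos 159°, sin 159°) = (45.8, -6.42). Since A1 is tangent to VZ there, KV ⟂ VZ, so VZ runs along (−sin 159°, cos 159°); with |VZ| = 30.0, Z = (35.0, -34.4). Then |TZ| = |Z − T| = 39.9.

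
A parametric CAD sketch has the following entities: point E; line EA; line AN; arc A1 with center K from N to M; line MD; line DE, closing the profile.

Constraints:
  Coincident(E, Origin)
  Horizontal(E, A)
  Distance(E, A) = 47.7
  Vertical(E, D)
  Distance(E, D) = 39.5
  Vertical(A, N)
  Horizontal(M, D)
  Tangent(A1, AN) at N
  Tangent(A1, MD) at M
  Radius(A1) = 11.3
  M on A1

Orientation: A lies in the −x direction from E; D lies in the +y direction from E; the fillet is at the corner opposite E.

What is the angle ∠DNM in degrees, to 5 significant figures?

31.672°

E is at the origin; E and A share the same y with |EA| = 47.7 and A on the −x side, so A = (-47.700, 0.0000). ED is vertical with |ED| = 39.5 and D on the +y side, so D = (0.0000, 39.500). The virtual corner opposite E is at (-47.700, 39.500). Since A1 is tangent to AN there, KN ⟂ AN and A1 meets MD tangentially, so KM is at right angles to MD, with radius 11.3, so the center K sits 11.3 in from both sides at K = (-36.400, 28.200). That places the tangent points at N = (-47.700, 28.200) on AN and M = (-36.400, 39.500) on MD. Then cos ∠DNM = ND·NM / (|ND||NM|), giving 31.672°.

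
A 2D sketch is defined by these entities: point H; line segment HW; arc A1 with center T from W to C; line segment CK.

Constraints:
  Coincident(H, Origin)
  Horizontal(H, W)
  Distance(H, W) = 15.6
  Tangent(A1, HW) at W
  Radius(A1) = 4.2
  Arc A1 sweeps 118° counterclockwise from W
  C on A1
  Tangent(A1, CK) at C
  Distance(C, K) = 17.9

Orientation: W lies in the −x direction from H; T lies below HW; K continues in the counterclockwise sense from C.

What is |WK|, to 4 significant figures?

22.47

H is at the origin; H and W share the same y with |HW| = 15.6 and W on the −x side, so W = (-15.60, 0.000). A1 meets HW tangentially, so TW is at right angles to HW, so T = W + (0, -4.2) = (-15.60, -4.200). On A1, W sits at bearing 90° from T; a 118° counterclockwise sweep puts C at bearing 208°, so C = T + 4.2·(cos 208°, sin 208°) = (-19.31, -6.172). The tangent condition forces TC to be normal to CK, so CK runs along (−sin 208°, cos 208°); with |CK| = 17.9, K = (-10.90, -21.98). Then |WK| = |K − W| = 22.47.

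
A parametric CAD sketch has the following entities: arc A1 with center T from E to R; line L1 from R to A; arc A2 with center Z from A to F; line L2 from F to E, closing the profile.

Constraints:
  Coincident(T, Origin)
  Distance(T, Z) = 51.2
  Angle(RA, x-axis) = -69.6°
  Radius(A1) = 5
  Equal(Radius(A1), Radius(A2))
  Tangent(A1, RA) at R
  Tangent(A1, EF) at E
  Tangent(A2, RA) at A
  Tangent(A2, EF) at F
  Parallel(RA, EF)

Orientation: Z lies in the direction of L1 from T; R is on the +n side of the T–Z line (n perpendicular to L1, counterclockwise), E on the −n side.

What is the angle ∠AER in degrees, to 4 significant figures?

78.95°

The slot axis is L1's direction at -69.6°, so u = (cos -69.6°, sin -69.6°) = (0.3486, -0.9373) and n = (−sin -69.6°, cos -69.6°) = (0.9373, 0.3486). T is at the origin and Z lies 51.2 along u from T, so Z = 51.2·u = (17.85, -47.99). Tangency of A1 to both parallel lines with radius 5.0 puts R and E at T ± 5.0·n: R = (4.686, 1.743), E = (-4.686, -1.743). Equal radii place A and F the same way about Z: A = Z + 5.0·n = (22.53, -46.25), F = Z − 5.0·n = (13.16, -49.73). Then cos ∠AER = EA·ER / (|EA||ER|), giving 78.95°.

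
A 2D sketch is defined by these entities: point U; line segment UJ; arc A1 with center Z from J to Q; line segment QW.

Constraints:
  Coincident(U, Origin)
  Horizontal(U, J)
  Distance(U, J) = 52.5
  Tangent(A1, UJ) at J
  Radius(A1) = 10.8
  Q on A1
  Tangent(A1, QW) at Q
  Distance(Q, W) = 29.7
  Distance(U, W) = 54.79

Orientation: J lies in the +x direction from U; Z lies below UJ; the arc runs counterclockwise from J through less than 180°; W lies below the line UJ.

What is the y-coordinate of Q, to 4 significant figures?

-9.574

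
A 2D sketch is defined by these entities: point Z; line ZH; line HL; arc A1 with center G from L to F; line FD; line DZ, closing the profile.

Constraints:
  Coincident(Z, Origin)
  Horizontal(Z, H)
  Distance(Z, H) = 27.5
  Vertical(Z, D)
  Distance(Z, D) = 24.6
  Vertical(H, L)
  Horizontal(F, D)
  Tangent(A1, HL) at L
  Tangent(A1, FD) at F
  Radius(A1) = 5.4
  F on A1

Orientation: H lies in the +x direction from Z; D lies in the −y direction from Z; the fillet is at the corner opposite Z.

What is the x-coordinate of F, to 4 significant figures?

22.10

Z is at the origin; Z and H share the same y with |ZH| = 27.5 and H on the +x side, so H = (27.50, 0.000). ZD is vertical with |ZD| = 24.6 and D on the −y side, so D = (0.000, -24.60). The virtual corner opposite Z is at (27.50, -24.60). Tangency of A1 to HL means the radius GL is perpendicular to HL and since A1 is tangent to FD there, GF ⟂ FD, with radius 5.4, so the center G sits 5.4 in from both sides at G = (22.10, -19.20). That places the tangent points at L = (27.50, -19.20) on HL and F = (22.10, -24.60) on FD. So F.x = 22.10.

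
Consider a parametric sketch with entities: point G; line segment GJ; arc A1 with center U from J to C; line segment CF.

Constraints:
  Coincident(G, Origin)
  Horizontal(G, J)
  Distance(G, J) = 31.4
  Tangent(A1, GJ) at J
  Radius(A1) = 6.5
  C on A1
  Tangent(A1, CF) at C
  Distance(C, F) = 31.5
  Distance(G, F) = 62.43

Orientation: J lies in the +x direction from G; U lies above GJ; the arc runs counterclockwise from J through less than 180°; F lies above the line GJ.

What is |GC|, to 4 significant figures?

36.50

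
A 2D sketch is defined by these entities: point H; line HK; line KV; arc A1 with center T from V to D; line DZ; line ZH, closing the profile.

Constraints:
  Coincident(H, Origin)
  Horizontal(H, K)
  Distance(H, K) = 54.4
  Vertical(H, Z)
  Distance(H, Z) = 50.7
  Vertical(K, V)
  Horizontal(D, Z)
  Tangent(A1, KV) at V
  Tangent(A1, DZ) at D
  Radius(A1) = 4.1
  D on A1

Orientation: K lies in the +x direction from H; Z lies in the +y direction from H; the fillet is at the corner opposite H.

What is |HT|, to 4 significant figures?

68.57

H is at the origin; HK is horizontal with |HK| = 54.4 and K on the +x side, so K = (54.40, 0.000). H and Z share the same x with |HZ| = 50.7 and Z on the +y side, so Z = (0.000, 50.70). The virtual corner opposite H is at (54.40, 50.70). The tangent condition forces TV to be normal to KV and the tangent condition forces TD to be normal to DZ, with radius 4.1, so the center T sits 4.1 in from both sides at T = (50.30, 46.60). Then |HT| = |T − H| = 68.57.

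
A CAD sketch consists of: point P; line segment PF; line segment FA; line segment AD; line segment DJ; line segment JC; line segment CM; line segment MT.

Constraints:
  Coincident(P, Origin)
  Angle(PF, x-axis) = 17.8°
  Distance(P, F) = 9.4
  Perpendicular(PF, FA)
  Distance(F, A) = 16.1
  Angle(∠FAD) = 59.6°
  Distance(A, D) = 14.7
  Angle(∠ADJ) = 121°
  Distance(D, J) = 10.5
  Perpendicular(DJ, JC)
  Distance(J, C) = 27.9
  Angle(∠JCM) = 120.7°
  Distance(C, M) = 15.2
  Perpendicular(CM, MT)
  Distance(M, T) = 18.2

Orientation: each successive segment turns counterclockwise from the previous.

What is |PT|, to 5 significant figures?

26.395

P is at the origin; PF runs at 17.8° with length 9.4, so F = (8.9500, 2.8735). The perpendicularity gives FA at right angles to PF, so FA runs at 107.80°; with |FA| = 16.1, A = (4.0283, 18.203). ∠FAD = 59.6° gives AD at -131.80° from the x-axis; with |AD| = 14.7, D = (-5.7697, 7.2443). ∠ADJ = 121.0° gives DJ at -72.800° from the x-axis; with |DJ| = 10.5, J = (-2.6648, -2.7861). DJ is perpendicular to JC, so JC runs at 17.200°; with |JC| = 27.9, C = (23.987, 5.4642). ∠JCM = 120.7° gives CM at 76.500° from the x-axis; with |CM| = 15.2, M = (27.536, 20.244). CM is perpendicular to MT, so MT runs at 166.50°; with |MT| = 18.2, T = (9.8387, 24.493). Then |PT| = |T − P| = 26.395.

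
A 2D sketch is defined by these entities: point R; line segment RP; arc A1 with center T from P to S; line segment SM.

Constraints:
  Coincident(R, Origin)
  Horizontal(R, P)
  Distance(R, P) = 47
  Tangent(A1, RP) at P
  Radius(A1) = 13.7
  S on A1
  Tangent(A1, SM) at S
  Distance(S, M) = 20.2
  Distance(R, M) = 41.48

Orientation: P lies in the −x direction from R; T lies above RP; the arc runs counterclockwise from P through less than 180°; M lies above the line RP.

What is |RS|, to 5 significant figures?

35.267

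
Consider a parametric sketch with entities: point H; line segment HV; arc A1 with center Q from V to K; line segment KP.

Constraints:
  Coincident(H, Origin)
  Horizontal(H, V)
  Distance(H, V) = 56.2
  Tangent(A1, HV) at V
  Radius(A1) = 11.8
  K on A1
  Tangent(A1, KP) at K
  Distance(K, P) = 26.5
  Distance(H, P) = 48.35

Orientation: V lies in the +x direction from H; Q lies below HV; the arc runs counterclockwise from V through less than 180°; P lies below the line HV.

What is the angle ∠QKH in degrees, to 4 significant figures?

169.0°

H is at the origin; H and V share the same y with |HV| = 56.2 and V on the +x side, so V = (56.20, 0.000). A1 meets HV tangentially, so QV is at right angles to HV, so Q = V + (0, -11.8) = (56.20, -11.80). Since QK ⟂ KP (tangency), |QP| = √(11.8² + 26.5²) = 29.01 regardless of where K sits on A1. So P lies on both circle(H, 48.35) and circle(Q, 29.01); the below-HV intersection is P = (35.84, -32.46). K is the foot of the tangent from P: K = (45.15, -7.651).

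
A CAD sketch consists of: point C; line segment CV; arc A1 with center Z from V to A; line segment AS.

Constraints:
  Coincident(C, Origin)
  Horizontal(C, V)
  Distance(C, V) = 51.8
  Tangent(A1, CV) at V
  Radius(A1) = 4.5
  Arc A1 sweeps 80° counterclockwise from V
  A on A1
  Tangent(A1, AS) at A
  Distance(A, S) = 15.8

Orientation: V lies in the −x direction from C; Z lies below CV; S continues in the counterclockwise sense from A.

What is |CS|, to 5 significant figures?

62.046

C is at the origin; C and V share the same y with |CV| = 51.8 and V on the −x side, so V = (-51.800, 0.0000). Since A1 is tangent to CV there, ZV ⟂ CV, so Z = V + (0, -4.5) = (-51.800, -4.5000). On A1, V sits at bearing 90° from Z; an 80° counterclockwise sweep puts A at bearing 170°, so A = Z + 4.5·(cos 170°, sin 170°) = (-56.232, -3.7186). A1 meets AS tangentially, so ZA is at right angles to AS, so AS runs along (−sin 170°, cos 170°); with |AS| = 15.8, S = (-58.975, -19.279). Then |CS| = |S − C| = 62.046.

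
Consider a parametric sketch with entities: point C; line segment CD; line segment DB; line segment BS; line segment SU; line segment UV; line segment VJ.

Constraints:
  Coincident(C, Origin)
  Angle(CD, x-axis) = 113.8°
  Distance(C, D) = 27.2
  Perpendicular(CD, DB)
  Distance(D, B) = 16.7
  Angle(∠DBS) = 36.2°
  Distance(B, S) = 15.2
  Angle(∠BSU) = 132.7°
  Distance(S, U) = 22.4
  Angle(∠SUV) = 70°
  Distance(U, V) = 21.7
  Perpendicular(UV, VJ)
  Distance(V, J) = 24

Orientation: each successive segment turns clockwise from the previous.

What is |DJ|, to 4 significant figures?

14.29

C is at the origin; CD runs at 113.8° with length 27.2, so D = (-10.98, 24.89). The perpendicularity gives DB at right angles to CD, so DB runs at 23.80°; with |DB| = 16.7, B = (4.303, 31.63). ∠DBS = 36.2° gives BS at -120.0° from the x-axis; with |BS| = 15.2, S = (-3.297, 18.46). ∠BSU = 132.7° gives SU at -167.3° from the x-axis; with |SU| = 22.4, U = (-25.15, 13.54). ∠SUV = 70.0° gives UV at 82.70° from the x-axis; with |UV| = 21.7, V = (-22.39, 35.06). UV ⟂ VJ, so VJ runs at -7.300°; with |VJ| = 24.0, J = (1.414, 32.01). Then |DJ| = |J − D| = 14.29.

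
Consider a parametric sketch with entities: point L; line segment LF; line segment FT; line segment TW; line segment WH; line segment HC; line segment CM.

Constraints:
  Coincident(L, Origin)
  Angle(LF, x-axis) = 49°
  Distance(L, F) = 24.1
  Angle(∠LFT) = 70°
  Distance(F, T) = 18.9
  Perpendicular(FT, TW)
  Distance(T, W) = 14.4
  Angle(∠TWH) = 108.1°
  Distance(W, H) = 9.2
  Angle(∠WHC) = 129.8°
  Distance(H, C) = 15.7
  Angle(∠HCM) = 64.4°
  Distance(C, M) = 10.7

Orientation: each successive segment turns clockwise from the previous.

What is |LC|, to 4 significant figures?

17.84

L is at the origin; LF runs at 49.0° with length 24.1, so F = (15.81, 18.19). ∠LFT = 70.0° gives FT at -61.00° from the x-axis; with |FT| = 18.9, T = (24.97, 1.658). FT ⟂ TW, so TW runs at -151.0°; with |TW| = 14.4, W = (12.38, -5.323). ∠TWH = 108.1° gives WH at 137.1° from the x-axis; with |WH| = 9.2, H = (5.640, 0.9396). ∠WHC = 129.8° gives HC at 86.90° from the x-axis; with |HC| = 15.7, C = (6.489, 16.62). Then |LC| = |C − L| = 17.84.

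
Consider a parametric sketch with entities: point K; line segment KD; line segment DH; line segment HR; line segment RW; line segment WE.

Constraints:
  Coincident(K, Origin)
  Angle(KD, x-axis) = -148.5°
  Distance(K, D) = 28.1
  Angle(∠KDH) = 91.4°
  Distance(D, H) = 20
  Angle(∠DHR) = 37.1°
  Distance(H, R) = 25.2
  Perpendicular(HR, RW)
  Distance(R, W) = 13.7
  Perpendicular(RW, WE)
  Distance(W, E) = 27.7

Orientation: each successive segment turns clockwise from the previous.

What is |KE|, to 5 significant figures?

43.014

K is at the origin; KD runs at -148.5° with length 28.1, so D = (-23.959, -14.682). ∠KDH = 91.4° gives DH at 122.90° from the x-axis; with |DH| = 20.0, H = (-34.823, 2.1102). ∠DHR = 37.1° gives HR at -20.000° from the x-axis; with |HR| = 25.2, R = (-11.142, -6.5087). HR is perpendicular to RW, so RW runs at -110.00°; with |RW| = 13.7, W = (-15.828, -19.383). RW is perpendicular to WE, so WE runs at 160.00°; with |WE| = 27.7, E = (-41.858, -9.9086). Then |KE| = |E − K| = 43.014.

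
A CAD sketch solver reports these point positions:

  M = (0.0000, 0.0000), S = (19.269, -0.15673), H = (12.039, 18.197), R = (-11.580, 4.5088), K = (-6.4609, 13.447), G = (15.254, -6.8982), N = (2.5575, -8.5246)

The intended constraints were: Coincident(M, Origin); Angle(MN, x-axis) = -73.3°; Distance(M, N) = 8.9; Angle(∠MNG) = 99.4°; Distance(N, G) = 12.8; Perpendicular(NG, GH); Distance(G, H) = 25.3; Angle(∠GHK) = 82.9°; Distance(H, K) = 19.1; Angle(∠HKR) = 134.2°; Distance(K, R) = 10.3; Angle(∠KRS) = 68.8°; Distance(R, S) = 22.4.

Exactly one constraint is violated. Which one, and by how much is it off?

Distance(R, S) = 22.4 — off by 8.80.

M = (0.00, 0.00) ✓; MN at -73.30° ✓; |MN| = 8.900 ✓; ∠MNG = 99.40° ✓; |NG| = 12.80 ✓; ∠(NG, GH) = 90.00° ✓; |GH| = 25.30 ✓; ∠GHK = 82.90° ✓; |HK| = 19.10 ✓; ∠HKR = 134.2° ✓; |KR| = 10.30 ✓; ∠KRS = 68.80° ✓; |RS| = 31.20 ✗.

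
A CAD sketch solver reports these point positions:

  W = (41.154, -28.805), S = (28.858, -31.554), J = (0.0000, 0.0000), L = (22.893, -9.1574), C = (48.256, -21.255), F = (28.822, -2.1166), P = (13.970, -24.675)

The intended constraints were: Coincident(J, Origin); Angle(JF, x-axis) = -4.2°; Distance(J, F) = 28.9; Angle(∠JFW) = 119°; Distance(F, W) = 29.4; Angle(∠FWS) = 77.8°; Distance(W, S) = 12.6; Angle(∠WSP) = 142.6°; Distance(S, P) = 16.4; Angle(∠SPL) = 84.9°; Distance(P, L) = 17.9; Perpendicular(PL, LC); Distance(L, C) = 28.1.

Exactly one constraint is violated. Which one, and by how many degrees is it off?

Perpendicular(PL, LC) — off by 4.40°.

J = (0.00, 0.00) ✓; JF at -4.200° ✓; |JF| = 28.90 ✓; ∠JFW = 119.0° ✓; |FW| = 29.40 ✓; ∠FWS = 77.80° ✓; |WS| = 12.60 ✓; ∠WSP = 142.6° ✓; |SP| = 16.40 ✓; ∠SPL = 84.90° ✓; |PL| = 17.90 ✓; ∠(PL, LC) = 85.60° ✗; |LC| = 28.10 ✓.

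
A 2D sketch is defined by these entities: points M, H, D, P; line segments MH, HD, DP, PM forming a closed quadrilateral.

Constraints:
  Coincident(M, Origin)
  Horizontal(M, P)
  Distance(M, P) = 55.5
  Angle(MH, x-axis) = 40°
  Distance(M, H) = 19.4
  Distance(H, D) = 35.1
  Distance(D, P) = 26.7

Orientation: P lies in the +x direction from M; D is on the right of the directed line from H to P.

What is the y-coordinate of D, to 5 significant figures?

-16.576

M is at the origin; M and P share the same y with |MP| = 55.5 and P in +x, so P = (55.5, 0). MH runs at 40.0° with |MH| = 19.4, so H = (14.861, 12.470). D is determined by |HD| = 35.1 and |DP| = 26.7 together: it lies at the intersection of circle(H, 35.1) and circle(P, 26.7). With |HP| = 42.509, the foot of the radical line on HP is 27.360 from H and the perpendicular offset is √(35.1² − 27.360²) = 21.987. Taking the right-of-HP solution: D = (34.568, -16.576).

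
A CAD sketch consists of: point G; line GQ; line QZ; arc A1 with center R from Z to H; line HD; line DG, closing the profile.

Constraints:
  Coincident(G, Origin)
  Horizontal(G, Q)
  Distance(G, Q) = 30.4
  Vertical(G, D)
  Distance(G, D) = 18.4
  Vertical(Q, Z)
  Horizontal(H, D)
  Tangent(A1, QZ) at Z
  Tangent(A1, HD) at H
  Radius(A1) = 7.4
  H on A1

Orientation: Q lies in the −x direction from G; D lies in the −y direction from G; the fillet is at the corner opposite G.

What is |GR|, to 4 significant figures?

25.50

G is at the origin; GQ is horizontal with |GQ| = 30.4 and Q on the −x side, so Q = (-30.40, 0.000). GD is vertical with |GD| = 18.4 and D on the −y side, so D = (0.000, -18.40). The virtual corner opposite G is at (-30.40, -18.40). Since A1 is tangent to QZ there, RZ ⟂ QZ and A1 meets HD tangentially, so RH is at right angles to HD, with radius 7.4, so the center R sits 7.4 in from both sides at R = (-23.00, -11.00). Then |GR| = |R − G| = 25.50.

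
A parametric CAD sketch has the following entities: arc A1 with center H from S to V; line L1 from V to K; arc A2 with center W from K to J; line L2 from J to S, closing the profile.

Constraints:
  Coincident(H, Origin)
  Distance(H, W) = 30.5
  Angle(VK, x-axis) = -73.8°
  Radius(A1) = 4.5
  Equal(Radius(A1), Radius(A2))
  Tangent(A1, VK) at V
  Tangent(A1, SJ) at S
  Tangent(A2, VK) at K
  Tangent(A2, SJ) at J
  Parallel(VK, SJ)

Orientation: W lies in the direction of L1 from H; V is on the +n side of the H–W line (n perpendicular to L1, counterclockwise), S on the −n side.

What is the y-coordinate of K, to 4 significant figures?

-28.03

Tangency of A1 to both parallel lines with radius 4.5 puts V and S at H ± 4.5·n: V = (4.321, 1.255), S = (-4.321, -1.255). Equal radii place K and J the same way about W: K = W + 4.5·n = (12.83, -28.03), J = W − 4.5·n = (4.188, -30.54). So K.y = -28.03.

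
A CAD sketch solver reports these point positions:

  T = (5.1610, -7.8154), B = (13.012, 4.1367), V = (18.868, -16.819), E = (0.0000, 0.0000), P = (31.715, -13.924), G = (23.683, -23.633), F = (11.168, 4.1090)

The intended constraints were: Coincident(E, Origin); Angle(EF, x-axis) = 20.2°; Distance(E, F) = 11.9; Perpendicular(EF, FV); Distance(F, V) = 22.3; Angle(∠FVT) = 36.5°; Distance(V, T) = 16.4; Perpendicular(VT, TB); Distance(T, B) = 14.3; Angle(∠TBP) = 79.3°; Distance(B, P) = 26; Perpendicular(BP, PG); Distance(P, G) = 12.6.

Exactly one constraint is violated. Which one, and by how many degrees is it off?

Perpendicular(BP, PG) — off by 4.40°.

E = (0.00, 0.00) ✓; EF at 20.20° ✓; |EF| = 11.90 ✓; ∠(EF, FV) = 90.00° ✓; |FV| = 22.30 ✓; ∠FVT = 36.50° ✓; |VT| = 16.40 ✓; ∠(VT, TB) = 90.00° ✓; |TB| = 14.30 ✓; ∠TBP = 79.30° ✓; |BP| = 26.00 ✓; ∠(BP, PG) = 85.60° ✗; |PG| = 12.60 ✓.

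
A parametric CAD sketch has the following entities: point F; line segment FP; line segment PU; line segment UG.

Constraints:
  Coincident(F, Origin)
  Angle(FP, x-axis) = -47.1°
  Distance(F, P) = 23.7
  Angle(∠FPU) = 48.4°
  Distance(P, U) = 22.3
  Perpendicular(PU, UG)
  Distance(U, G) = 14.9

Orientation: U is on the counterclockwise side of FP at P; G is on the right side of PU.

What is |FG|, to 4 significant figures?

33.28

∠FPU = 48.4°, so PU runs at -47.1° + (180° − 48.4°) = 84.50° from the x-axis; with |PU| = 22.3, U = P + 22.3·(cos 84.50°, sin 84.50°) = (18.27, 4.836). PU is perpendicular to UG; with |UG| = 14.9 on the right of PU, G = U + 14.9·(0.9954, -0.09585) = (33.10, 3.408). Then |FG| = |G − F| = 33.28.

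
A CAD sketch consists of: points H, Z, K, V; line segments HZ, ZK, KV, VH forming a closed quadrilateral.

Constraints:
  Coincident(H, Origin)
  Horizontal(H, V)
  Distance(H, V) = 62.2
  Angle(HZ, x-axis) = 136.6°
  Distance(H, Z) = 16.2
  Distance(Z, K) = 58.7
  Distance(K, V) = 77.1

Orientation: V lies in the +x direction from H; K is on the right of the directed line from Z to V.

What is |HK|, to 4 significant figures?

46.27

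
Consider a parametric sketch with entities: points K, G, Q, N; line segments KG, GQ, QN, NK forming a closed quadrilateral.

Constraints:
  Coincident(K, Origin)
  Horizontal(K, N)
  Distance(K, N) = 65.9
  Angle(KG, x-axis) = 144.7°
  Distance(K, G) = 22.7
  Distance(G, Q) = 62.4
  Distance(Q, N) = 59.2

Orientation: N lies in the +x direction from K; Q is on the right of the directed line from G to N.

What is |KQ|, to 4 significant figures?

41.30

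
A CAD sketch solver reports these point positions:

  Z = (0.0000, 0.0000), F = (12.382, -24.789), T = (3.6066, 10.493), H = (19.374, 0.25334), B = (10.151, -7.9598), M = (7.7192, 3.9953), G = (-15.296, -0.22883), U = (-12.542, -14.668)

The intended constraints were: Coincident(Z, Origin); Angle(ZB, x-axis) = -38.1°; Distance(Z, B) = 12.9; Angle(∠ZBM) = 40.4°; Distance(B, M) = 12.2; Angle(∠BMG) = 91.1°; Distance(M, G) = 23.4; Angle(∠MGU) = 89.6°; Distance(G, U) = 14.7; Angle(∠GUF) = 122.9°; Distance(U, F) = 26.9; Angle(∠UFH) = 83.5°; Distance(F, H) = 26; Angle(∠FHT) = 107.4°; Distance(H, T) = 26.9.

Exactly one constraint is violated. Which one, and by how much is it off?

Distance(H, T) = 26.9 — off by 8.10.

Z = (0.00, 0.00) ✓; ZB at -38.10° ✓; |ZB| = 12.90 ✓; ∠ZBM = 40.40° ✓; |BM| = 12.20 ✓; ∠BMG = 91.10° ✓; |MG| = 23.40 ✓; ∠MGU = 89.60° ✓; |GU| = 14.70 ✓; ∠GUF = 122.9° ✓; |UF| = 26.90 ✓; ∠UFH = 83.50° ✓; |FH| = 26.00 ✓; ∠FHT = 107.4° ✓; |HT| = 18.80 ✗.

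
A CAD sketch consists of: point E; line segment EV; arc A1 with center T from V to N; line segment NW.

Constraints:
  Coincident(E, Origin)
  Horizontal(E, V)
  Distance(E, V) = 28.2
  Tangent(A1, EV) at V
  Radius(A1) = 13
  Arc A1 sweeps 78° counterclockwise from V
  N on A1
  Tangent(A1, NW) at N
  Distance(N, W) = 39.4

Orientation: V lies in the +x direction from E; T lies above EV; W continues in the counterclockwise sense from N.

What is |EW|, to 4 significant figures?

69.26

E is at the origin; EV is horizontal with |EV| = 28.2 and V on the +x side, so V = (28.20, 0.000). The tangent condition forces TV to be normal to EV, so T = V + (0, 13) = (28.20, 13.00). On A1, V sits at bearing -90° from T; a 78° counterclockwise sweep puts N at bearing -12°, so N = T + 13.0·(cos -12°, sin -12°) = (40.92, 10.30). A1 meets NW tangentially, so TN is at right angles to NW, so NW runs along (−sin -12°, cos -12°); with |NW| = 39.4, W = (49.11, 48.84). Then |EW| = |W − E| = 69.26.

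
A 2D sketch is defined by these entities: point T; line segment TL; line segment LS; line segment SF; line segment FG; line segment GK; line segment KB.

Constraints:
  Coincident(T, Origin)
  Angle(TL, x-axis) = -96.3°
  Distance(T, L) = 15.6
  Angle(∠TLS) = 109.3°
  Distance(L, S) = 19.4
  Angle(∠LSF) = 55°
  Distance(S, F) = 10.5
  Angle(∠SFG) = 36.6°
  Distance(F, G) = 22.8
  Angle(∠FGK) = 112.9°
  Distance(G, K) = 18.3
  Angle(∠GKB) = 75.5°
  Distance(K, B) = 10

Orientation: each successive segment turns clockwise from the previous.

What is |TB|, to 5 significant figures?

45.023

∠FGK = 112.9° gives GK at -142.50° from the x-axis; with |GK| = 18.3, K = (-25.452, -43.339). ∠GKB = 75.5° gives KB at 113.00° from the x-axis; with |KB| = 10.0, B = (-29.360, -34.133). Then |TB| = |B − T| = 45.023.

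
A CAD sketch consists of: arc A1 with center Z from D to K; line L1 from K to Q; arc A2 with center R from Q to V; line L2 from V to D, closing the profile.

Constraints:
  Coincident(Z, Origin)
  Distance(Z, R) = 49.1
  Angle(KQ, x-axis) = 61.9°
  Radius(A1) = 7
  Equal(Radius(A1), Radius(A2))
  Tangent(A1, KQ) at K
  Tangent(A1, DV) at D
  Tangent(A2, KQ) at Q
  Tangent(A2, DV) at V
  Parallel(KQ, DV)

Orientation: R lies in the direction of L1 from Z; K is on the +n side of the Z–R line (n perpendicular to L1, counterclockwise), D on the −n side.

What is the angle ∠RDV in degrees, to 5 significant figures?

8.1138°

The slot axis is L1's direction at 61.9°, so u = (cos 61.9°, sin 61.9°) = (0.47101, 0.88213) and n = (−sin 61.9°, cos 61.9°) = (-0.88213, 0.47101). Z is at the origin and R lies 49.1 along u from Z, so R = 49.1·u = (23.127, 43.312). Tangency of A1 to both parallel lines with radius 7.0 puts K and D at Z ± 7.0·n: K = (-6.1749, 3.2971), D = (6.1749, -3.2971). Equal radii place Q and V the same way about R: Q = R + 7.0·n = (16.952, 46.610), V = R − 7.0·n = (29.302, 40.015). Then cos ∠RDV = DR·DV / (|DR||DV|), giving 8.1138°.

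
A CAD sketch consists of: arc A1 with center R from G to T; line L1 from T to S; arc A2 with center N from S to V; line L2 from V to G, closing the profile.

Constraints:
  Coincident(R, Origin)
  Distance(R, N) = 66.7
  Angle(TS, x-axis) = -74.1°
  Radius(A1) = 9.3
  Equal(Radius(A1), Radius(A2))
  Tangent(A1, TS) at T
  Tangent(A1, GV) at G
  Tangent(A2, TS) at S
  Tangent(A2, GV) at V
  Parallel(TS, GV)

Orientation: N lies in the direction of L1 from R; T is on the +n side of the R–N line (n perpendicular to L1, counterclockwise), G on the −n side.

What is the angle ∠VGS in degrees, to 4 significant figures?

15.58°

The slot axis is L1's direction at -74.1°, so u = (cos -74.1°, sin -74.1°) = (0.2740, -0.9617) and n = (−sin -74.1°, cos -74.1°) = (0.9617, 0.2740). R is at the origin and N lies 66.7 along u from R, so N = 66.7·u = (18.27, -64.15). Tangency of A1 to both parallel lines with radius 9.3 puts T and G at R ± 9.3·n: T = (8.944, 2.548), G = (-8.944, -2.548). Equal radii place S and V the same way about N: S = N + 9.3·n = (27.22, -61.60), V = N − 9.3·n = (9.329, -66.70). Then cos ∠VGS = GV·GS / (|GV||GS|), giving 15.58°.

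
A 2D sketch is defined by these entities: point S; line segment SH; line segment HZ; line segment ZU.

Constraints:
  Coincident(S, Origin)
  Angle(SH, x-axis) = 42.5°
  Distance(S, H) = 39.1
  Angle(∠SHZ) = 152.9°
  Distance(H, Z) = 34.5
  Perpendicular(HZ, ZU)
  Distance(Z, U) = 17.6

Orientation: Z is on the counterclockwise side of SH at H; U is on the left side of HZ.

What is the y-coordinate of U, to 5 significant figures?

64.887

∠SHZ = 152.9°, so HZ runs at 42.5° + (180° − 152.9°) = 69.600° from the x-axis; with |HZ| = 34.5, Z = H + 34.5·(cos 69.600°, sin 69.600°) = (40.853, 58.752). HZ is perpendicular to ZU; with |ZU| = 17.6 on the left of HZ, U = Z + 17.6·(-0.93728, 0.34857) = (24.357, 64.887). So U.y = 64.887.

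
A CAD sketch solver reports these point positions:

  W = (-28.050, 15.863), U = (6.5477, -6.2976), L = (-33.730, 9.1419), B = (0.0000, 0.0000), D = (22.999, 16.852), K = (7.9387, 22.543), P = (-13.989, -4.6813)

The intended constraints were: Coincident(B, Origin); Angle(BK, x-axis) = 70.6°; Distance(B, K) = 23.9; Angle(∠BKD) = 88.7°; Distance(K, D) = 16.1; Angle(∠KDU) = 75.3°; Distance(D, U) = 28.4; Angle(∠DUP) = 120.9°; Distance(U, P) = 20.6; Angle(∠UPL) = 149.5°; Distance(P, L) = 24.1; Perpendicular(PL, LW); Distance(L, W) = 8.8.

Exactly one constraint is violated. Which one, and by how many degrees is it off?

Perpendicular(PL, LW) — off by 5.20°.

B = (0.00, 0.00) ✓; BK at 70.60° ✓; |BK| = 23.90 ✓; ∠BKD = 88.70° ✓; |KD| = 16.10 ✓; ∠KDU = 75.30° ✓; |DU| = 28.40 ✓; ∠DUP = 120.9° ✓; |UP| = 20.60 ✓; ∠UPL = 149.5° ✓; |PL| = 24.10 ✓; ∠(PL, LW) = 95.20° ✗; |LW| = 8.800 ✓.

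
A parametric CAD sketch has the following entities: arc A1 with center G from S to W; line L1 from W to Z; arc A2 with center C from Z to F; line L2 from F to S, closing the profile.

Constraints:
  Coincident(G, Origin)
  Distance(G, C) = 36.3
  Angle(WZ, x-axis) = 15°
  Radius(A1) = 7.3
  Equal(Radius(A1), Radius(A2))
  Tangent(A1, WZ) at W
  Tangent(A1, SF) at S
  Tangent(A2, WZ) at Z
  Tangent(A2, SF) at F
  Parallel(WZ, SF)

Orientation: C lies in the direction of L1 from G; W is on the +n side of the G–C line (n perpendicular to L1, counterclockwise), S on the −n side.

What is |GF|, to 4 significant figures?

37.03

The slot axis is L1's direction at 15.0°, so u = (cos 15.0°, sin 15.0°) = (0.9659, 0.2588) and n = (−sin 15.0°, cos 15.0°) = (-0.2588, 0.9659). G is at the origin and C lies 36.3 along u from G, so C = 36.3·u = (35.06, 9.395). Tangency of A1 to both parallel lines with radius 7.3 puts W and S at G ± 7.3·n: W = (-1.889, 7.051), S = (1.889, -7.051). Equal radii place Z and F the same way about C: Z = C + 7.3·n = (33.17, 16.45), F = C − 7.3·n = (36.95, 2.344). Then |GF| = |F − G| = 37.03.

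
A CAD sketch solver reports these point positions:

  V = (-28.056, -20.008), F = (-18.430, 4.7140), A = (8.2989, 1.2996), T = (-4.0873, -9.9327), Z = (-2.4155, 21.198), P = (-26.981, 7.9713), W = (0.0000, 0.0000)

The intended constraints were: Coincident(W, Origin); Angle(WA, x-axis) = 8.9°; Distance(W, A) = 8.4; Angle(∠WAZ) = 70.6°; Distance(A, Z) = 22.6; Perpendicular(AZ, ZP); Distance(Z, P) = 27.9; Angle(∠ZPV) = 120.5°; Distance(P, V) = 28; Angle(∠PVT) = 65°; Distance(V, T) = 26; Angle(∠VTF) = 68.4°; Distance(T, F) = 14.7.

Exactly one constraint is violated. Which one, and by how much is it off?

Distance(T, F) = 14.7 — off by 5.80.

W = (0.00, 0.00) ✓; WA at 8.900° ✓; |WA| = 8.400 ✓; ∠WAZ = 70.60° ✓; |AZ| = 22.60 ✓; ∠(AZ, ZP) = 90.00° ✓; |ZP| = 27.90 ✓; ∠ZPV = 120.5° ✓; |PV| = 28.00 ✓; ∠PVT = 65.00° ✓; |VT| = 26.00 ✓; ∠VTF = 68.40° ✓; |TF| = 20.50 ✗.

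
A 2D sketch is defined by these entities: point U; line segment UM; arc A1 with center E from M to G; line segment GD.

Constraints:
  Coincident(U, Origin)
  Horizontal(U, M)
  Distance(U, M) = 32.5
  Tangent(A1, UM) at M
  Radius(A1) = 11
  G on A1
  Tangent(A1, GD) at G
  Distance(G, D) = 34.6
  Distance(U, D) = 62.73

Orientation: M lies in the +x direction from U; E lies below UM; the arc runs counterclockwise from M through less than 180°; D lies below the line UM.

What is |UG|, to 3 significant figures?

29.0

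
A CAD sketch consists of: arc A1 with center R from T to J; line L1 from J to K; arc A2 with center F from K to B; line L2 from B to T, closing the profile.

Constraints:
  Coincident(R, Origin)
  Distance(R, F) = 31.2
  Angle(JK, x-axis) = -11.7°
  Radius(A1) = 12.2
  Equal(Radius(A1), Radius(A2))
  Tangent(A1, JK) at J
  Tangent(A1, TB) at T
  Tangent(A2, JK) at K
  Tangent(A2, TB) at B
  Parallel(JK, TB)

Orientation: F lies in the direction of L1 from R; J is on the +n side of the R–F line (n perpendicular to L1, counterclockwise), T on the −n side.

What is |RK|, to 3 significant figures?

33.5

The slot axis is L1's direction at -11.7°, so u = (cos -11.7°, sin -11.7°) = (0.979, -0.203) and n = (−sin -11.7°, cos -11.7°) = (0.203, 0.979). R is at the origin and F lies 31.2 along u from R, so F = 31.2·u = (30.6, -6.33). Tangency of A1 to both parallel lines with radius 12.2 puts J and T at R ± 12.2·n: J = (2.47, 11.9), T = (-2.47, -11.9). Equal radii place K and B the same way about F: K = F + 12.2·n = (33.0, 5.62), B = F − 12.2·n = (28.1, -18.3). Then |RK| = |K − R| = 33.5.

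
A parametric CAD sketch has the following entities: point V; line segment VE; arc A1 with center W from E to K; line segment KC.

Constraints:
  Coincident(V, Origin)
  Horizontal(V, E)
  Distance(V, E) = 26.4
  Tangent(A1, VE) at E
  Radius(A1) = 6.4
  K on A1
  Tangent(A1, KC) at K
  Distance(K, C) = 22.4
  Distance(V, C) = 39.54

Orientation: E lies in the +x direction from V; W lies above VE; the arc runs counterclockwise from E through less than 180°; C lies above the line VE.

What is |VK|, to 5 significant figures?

33.557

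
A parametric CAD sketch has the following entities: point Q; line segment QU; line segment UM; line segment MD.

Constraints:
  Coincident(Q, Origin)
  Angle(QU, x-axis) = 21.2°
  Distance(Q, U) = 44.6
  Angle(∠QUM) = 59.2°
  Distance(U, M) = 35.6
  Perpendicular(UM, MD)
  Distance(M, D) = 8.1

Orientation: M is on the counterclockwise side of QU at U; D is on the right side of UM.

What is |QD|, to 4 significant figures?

48.13

Q is at the origin; QU runs at 21.2° with length 44.6, so U = 44.6·(cos 21.2°, sin 21.2°) = (41.58, 16.13). ∠QUM = 59.2°, so UM runs at 21.2° + (180° − 59.2°) = 142.0° from the x-axis; with |UM| = 35.6, M = U + 35.6·(cos 142.0°, sin 142.0°) = (13.53, 38.05). UM is perpendicular to MD; with |MD| = 8.1 on the right of UM, D = M + 8.1·(0.6157, 0.7880) = (18.52, 44.43). Then |QD| = |D − Q| = 48.13.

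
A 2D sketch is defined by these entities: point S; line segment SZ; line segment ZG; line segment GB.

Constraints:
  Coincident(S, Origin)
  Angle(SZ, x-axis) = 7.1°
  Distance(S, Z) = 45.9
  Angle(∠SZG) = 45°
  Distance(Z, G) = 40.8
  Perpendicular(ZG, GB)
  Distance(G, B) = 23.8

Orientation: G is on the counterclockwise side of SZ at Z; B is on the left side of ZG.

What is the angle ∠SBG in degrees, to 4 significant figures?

136.1°

S is at the origin; SZ runs at 7.1° with length 45.9, so Z = 45.9·(cos 7.1°, sin 7.1°) = (45.55, 5.673). ∠SZG = 45.0°, so ZG runs at 7.1° + (180° − 45.0°) = 142.1° from the x-axis; with |ZG| = 40.8, G = Z + 40.8·(cos 142.1°, sin 142.1°) = (13.35, 30.74). The perpendicularity gives GB at right angles to ZG; with |GB| = 23.8 on the left of ZG, B = G + 23.8·(-0.6143, -0.7891) = (-1.267, 11.96). Then cos ∠SBG = BS·BG / (|BS||BG|), giving 136.1°.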